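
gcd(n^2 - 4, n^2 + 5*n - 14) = n - 2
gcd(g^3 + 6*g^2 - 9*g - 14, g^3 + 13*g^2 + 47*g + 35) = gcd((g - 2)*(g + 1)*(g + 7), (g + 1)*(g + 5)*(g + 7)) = g^2 + 8*g + 7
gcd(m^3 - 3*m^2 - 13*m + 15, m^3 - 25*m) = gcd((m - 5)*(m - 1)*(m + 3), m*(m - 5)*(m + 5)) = m - 5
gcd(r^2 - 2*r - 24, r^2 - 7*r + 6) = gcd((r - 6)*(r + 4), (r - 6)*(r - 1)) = r - 6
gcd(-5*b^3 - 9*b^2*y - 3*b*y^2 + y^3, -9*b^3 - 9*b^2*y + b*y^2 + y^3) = b + y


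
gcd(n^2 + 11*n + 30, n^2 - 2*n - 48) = n + 6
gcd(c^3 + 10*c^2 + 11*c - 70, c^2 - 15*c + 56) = 1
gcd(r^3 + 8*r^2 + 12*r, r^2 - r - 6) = r + 2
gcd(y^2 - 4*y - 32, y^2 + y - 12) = y + 4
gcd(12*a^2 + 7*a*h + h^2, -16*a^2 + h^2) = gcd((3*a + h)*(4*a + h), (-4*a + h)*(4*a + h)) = 4*a + h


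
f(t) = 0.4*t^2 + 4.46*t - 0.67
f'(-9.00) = -2.74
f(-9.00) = -8.41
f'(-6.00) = -0.34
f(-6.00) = -13.03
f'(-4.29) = 1.03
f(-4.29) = -12.44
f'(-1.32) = 3.40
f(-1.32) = -5.86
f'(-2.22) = 2.68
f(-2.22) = -8.60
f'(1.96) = 6.03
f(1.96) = 9.61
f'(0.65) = 4.98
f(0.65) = 2.40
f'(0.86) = 5.15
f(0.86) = 3.46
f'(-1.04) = 3.63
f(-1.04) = -4.88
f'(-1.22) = 3.48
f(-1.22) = -5.52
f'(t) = 0.8*t + 4.46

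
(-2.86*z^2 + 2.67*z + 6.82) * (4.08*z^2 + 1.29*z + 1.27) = -11.6688*z^4 + 7.2042*z^3 + 27.6377*z^2 + 12.1887*z + 8.6614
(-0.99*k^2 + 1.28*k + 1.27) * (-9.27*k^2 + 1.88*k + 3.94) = 9.1773*k^4 - 13.7268*k^3 - 13.2671*k^2 + 7.4308*k + 5.0038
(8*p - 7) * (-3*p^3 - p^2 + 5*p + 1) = -24*p^4 + 13*p^3 + 47*p^2 - 27*p - 7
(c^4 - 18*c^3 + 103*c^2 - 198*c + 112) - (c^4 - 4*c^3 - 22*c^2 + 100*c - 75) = -14*c^3 + 125*c^2 - 298*c + 187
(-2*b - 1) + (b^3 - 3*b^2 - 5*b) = b^3 - 3*b^2 - 7*b - 1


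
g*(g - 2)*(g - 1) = g^3 - 3*g^2 + 2*g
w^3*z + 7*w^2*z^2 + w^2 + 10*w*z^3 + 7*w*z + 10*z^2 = (w + 2*z)*(w + 5*z)*(w*z + 1)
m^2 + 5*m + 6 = (m + 2)*(m + 3)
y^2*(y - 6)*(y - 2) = y^4 - 8*y^3 + 12*y^2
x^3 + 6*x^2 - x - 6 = (x - 1)*(x + 1)*(x + 6)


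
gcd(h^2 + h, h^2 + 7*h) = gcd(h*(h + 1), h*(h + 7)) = h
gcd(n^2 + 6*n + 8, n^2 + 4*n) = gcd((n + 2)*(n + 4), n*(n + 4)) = n + 4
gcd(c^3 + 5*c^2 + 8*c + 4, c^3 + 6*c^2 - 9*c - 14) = c + 1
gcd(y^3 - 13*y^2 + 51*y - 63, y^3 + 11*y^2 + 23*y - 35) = 1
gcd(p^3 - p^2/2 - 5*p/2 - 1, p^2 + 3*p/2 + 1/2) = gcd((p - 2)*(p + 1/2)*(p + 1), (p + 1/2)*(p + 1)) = p^2 + 3*p/2 + 1/2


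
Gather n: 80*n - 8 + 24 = 80*n + 16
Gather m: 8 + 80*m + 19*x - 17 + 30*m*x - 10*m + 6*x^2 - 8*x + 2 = m*(30*x + 70) + 6*x^2 + 11*x - 7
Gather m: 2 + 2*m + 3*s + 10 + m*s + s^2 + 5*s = m*(s + 2) + s^2 + 8*s + 12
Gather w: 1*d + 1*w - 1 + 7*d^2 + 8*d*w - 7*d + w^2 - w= 7*d^2 + 8*d*w - 6*d + w^2 - 1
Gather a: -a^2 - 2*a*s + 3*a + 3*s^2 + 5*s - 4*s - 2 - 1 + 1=-a^2 + a*(3 - 2*s) + 3*s^2 + s - 2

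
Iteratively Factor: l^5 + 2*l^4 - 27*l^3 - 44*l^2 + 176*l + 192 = (l - 3)*(l^4 + 5*l^3 - 12*l^2 - 80*l - 64) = (l - 4)*(l - 3)*(l^3 + 9*l^2 + 24*l + 16) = (l - 4)*(l - 3)*(l + 1)*(l^2 + 8*l + 16) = (l - 4)*(l - 3)*(l + 1)*(l + 4)*(l + 4)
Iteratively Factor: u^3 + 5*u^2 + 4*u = (u + 4)*(u^2 + u) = u*(u + 4)*(u + 1)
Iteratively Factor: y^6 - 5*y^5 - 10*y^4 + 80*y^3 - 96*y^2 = (y - 4)*(y^5 - y^4 - 14*y^3 + 24*y^2) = (y - 4)*(y - 2)*(y^4 + y^3 - 12*y^2) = (y - 4)*(y - 3)*(y - 2)*(y^3 + 4*y^2) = y*(y - 4)*(y - 3)*(y - 2)*(y^2 + 4*y) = y^2*(y - 4)*(y - 3)*(y - 2)*(y + 4)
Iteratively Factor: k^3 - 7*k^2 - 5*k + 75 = (k - 5)*(k^2 - 2*k - 15) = (k - 5)^2*(k + 3)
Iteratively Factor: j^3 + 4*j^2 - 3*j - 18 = (j - 2)*(j^2 + 6*j + 9) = (j - 2)*(j + 3)*(j + 3)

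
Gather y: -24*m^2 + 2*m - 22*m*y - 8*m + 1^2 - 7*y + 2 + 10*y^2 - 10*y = -24*m^2 - 6*m + 10*y^2 + y*(-22*m - 17) + 3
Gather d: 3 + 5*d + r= 5*d + r + 3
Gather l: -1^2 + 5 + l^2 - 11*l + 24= l^2 - 11*l + 28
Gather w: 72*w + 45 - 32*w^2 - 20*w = -32*w^2 + 52*w + 45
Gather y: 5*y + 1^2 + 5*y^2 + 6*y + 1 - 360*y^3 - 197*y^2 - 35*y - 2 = -360*y^3 - 192*y^2 - 24*y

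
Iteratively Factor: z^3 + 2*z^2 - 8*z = (z - 2)*(z^2 + 4*z) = z*(z - 2)*(z + 4)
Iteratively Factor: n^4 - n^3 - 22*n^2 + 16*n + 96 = (n - 3)*(n^3 + 2*n^2 - 16*n - 32) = (n - 3)*(n + 2)*(n^2 - 16) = (n - 4)*(n - 3)*(n + 2)*(n + 4)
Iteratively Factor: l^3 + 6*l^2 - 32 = (l + 4)*(l^2 + 2*l - 8) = (l + 4)^2*(l - 2)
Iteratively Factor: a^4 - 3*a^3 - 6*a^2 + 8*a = (a - 4)*(a^3 + a^2 - 2*a) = a*(a - 4)*(a^2 + a - 2) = a*(a - 4)*(a + 2)*(a - 1)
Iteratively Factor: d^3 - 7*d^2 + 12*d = (d - 4)*(d^2 - 3*d) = d*(d - 4)*(d - 3)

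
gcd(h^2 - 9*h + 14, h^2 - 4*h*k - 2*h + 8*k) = h - 2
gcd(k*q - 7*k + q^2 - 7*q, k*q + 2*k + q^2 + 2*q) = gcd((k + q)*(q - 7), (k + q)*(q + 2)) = k + q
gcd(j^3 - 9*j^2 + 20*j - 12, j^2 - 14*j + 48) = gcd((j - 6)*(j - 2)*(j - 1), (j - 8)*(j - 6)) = j - 6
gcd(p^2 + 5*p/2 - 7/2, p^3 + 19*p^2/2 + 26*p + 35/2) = p + 7/2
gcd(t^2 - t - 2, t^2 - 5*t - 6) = t + 1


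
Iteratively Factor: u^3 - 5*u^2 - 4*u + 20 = (u - 2)*(u^2 - 3*u - 10) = (u - 5)*(u - 2)*(u + 2)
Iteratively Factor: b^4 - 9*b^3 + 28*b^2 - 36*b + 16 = (b - 1)*(b^3 - 8*b^2 + 20*b - 16) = (b - 4)*(b - 1)*(b^2 - 4*b + 4) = (b - 4)*(b - 2)*(b - 1)*(b - 2)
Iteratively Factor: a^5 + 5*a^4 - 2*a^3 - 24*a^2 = (a)*(a^4 + 5*a^3 - 2*a^2 - 24*a) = a*(a + 3)*(a^3 + 2*a^2 - 8*a) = a*(a + 3)*(a + 4)*(a^2 - 2*a) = a*(a - 2)*(a + 3)*(a + 4)*(a)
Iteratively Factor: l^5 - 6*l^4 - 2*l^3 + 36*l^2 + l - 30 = (l + 2)*(l^4 - 8*l^3 + 14*l^2 + 8*l - 15) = (l - 3)*(l + 2)*(l^3 - 5*l^2 - l + 5) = (l - 5)*(l - 3)*(l + 2)*(l^2 - 1) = (l - 5)*(l - 3)*(l + 1)*(l + 2)*(l - 1)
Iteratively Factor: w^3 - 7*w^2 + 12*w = (w)*(w^2 - 7*w + 12) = w*(w - 4)*(w - 3)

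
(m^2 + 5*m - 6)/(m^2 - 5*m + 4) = (m + 6)/(m - 4)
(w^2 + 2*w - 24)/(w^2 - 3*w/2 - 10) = 2*(w + 6)/(2*w + 5)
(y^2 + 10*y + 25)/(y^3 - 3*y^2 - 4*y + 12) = (y^2 + 10*y + 25)/(y^3 - 3*y^2 - 4*y + 12)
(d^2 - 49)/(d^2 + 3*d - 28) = (d - 7)/(d - 4)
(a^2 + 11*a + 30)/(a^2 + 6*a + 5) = (a + 6)/(a + 1)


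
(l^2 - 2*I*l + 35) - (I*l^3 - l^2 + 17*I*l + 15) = -I*l^3 + 2*l^2 - 19*I*l + 20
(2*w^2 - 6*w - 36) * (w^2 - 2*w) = 2*w^4 - 10*w^3 - 24*w^2 + 72*w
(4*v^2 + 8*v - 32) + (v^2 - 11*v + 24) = 5*v^2 - 3*v - 8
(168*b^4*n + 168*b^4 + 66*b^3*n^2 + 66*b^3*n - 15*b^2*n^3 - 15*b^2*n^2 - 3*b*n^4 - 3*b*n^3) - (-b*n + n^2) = 168*b^4*n + 168*b^4 + 66*b^3*n^2 + 66*b^3*n - 15*b^2*n^3 - 15*b^2*n^2 - 3*b*n^4 - 3*b*n^3 + b*n - n^2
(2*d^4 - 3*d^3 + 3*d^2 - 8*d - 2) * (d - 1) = 2*d^5 - 5*d^4 + 6*d^3 - 11*d^2 + 6*d + 2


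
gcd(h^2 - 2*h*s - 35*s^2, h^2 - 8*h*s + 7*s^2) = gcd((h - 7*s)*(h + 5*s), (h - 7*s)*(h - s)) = -h + 7*s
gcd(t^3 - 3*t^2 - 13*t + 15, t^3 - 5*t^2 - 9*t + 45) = t^2 - 2*t - 15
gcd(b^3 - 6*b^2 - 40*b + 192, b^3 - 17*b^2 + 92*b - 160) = b^2 - 12*b + 32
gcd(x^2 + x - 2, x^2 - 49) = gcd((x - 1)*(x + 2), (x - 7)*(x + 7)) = 1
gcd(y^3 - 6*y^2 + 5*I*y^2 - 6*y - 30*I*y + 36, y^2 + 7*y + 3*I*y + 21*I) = y + 3*I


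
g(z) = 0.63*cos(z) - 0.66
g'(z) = -0.63*sin(z)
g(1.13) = -0.39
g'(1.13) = -0.57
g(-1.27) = -0.47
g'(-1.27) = 0.60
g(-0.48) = -0.10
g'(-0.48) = 0.29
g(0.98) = -0.31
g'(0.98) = -0.52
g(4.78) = -0.62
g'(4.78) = 0.63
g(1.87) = -0.85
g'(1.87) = -0.60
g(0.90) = -0.27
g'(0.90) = -0.49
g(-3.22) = -1.29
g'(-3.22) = -0.05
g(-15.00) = -1.14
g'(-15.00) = 0.41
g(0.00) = -0.03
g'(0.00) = 0.00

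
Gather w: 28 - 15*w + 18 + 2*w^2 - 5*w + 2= 2*w^2 - 20*w + 48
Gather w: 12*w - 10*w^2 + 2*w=-10*w^2 + 14*w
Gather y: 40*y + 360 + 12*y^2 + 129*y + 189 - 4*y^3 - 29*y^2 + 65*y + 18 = -4*y^3 - 17*y^2 + 234*y + 567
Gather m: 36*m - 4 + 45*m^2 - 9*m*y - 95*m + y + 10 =45*m^2 + m*(-9*y - 59) + y + 6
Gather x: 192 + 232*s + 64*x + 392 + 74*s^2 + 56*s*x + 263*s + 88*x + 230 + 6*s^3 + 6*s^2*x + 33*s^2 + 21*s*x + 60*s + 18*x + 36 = 6*s^3 + 107*s^2 + 555*s + x*(6*s^2 + 77*s + 170) + 850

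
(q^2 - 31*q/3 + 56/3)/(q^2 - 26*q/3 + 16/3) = (3*q - 7)/(3*q - 2)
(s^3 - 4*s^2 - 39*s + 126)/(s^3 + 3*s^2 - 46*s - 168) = (s - 3)/(s + 4)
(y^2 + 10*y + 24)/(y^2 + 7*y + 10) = (y^2 + 10*y + 24)/(y^2 + 7*y + 10)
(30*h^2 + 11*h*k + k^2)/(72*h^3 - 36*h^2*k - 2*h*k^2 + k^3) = (5*h + k)/(12*h^2 - 8*h*k + k^2)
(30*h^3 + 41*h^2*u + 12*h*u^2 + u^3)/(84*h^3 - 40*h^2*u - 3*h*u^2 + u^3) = (5*h^2 + 6*h*u + u^2)/(14*h^2 - 9*h*u + u^2)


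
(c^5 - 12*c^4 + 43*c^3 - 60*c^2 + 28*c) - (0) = c^5 - 12*c^4 + 43*c^3 - 60*c^2 + 28*c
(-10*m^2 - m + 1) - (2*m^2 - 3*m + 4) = -12*m^2 + 2*m - 3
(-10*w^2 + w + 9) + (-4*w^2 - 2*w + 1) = -14*w^2 - w + 10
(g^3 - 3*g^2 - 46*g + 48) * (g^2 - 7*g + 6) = g^5 - 10*g^4 - 19*g^3 + 352*g^2 - 612*g + 288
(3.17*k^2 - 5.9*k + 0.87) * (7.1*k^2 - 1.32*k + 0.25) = 22.507*k^4 - 46.0744*k^3 + 14.7575*k^2 - 2.6234*k + 0.2175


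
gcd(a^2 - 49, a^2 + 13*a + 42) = a + 7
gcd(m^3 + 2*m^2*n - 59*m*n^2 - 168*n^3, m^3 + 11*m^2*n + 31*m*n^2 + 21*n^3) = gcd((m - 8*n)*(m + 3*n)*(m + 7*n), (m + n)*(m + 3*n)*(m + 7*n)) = m^2 + 10*m*n + 21*n^2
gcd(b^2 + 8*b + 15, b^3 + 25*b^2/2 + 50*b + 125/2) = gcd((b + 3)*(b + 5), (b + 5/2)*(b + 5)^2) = b + 5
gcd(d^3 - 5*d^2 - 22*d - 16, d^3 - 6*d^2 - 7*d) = d + 1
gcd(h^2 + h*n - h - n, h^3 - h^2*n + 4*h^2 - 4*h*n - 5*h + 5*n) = h - 1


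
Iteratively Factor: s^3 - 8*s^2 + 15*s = (s)*(s^2 - 8*s + 15) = s*(s - 3)*(s - 5)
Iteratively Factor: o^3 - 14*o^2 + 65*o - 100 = (o - 5)*(o^2 - 9*o + 20) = (o - 5)*(o - 4)*(o - 5)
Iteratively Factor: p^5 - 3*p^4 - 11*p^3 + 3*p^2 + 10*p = (p + 2)*(p^4 - 5*p^3 - p^2 + 5*p) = (p - 5)*(p + 2)*(p^3 - p) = (p - 5)*(p - 1)*(p + 2)*(p^2 + p) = p*(p - 5)*(p - 1)*(p + 2)*(p + 1)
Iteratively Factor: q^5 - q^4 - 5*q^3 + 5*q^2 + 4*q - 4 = (q - 1)*(q^4 - 5*q^2 + 4) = (q - 1)*(q + 2)*(q^3 - 2*q^2 - q + 2) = (q - 1)^2*(q + 2)*(q^2 - q - 2) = (q - 1)^2*(q + 1)*(q + 2)*(q - 2)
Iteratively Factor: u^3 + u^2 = (u)*(u^2 + u) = u^2*(u + 1)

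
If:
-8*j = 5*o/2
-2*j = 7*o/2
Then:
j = 0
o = 0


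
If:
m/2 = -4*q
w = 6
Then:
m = -8*q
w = 6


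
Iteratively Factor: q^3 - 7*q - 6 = (q + 1)*(q^2 - q - 6) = (q - 3)*(q + 1)*(q + 2)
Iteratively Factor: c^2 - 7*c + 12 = (c - 4)*(c - 3)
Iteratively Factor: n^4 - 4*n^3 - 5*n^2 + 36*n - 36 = (n - 3)*(n^3 - n^2 - 8*n + 12) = (n - 3)*(n + 3)*(n^2 - 4*n + 4) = (n - 3)*(n - 2)*(n + 3)*(n - 2)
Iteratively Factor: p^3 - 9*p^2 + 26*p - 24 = (p - 4)*(p^2 - 5*p + 6) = (p - 4)*(p - 3)*(p - 2)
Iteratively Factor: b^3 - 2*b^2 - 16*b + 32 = (b - 2)*(b^2 - 16) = (b - 2)*(b + 4)*(b - 4)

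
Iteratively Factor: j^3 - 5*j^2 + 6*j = (j - 3)*(j^2 - 2*j) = (j - 3)*(j - 2)*(j)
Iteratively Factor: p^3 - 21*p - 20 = (p - 5)*(p^2 + 5*p + 4) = (p - 5)*(p + 4)*(p + 1)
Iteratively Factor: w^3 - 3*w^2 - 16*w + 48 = (w - 3)*(w^2 - 16) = (w - 3)*(w + 4)*(w - 4)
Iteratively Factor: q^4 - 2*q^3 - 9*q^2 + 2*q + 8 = (q - 1)*(q^3 - q^2 - 10*q - 8) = (q - 1)*(q + 1)*(q^2 - 2*q - 8) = (q - 4)*(q - 1)*(q + 1)*(q + 2)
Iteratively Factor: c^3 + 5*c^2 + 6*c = (c + 2)*(c^2 + 3*c) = c*(c + 2)*(c + 3)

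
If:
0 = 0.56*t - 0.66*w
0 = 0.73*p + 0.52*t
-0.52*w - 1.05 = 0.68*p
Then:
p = -17.32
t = 24.32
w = 20.64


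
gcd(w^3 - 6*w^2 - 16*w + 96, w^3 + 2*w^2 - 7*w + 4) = w + 4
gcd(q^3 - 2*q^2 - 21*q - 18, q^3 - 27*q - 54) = q^2 - 3*q - 18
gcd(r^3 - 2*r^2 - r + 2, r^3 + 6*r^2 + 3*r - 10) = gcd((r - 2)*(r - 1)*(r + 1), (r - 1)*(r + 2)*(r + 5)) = r - 1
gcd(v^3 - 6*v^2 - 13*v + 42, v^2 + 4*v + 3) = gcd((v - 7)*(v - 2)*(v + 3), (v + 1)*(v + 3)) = v + 3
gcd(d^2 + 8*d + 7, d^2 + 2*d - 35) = d + 7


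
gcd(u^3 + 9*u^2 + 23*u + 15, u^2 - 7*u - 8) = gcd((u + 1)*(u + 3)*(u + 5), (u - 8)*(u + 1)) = u + 1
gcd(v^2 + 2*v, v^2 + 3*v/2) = v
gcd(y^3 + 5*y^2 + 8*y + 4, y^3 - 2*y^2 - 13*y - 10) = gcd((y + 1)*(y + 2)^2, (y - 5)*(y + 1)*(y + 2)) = y^2 + 3*y + 2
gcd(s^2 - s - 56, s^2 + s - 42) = s + 7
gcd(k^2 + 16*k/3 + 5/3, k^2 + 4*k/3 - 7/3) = 1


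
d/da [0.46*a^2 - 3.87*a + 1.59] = 0.92*a - 3.87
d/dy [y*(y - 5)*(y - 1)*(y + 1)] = 4*y^3 - 15*y^2 - 2*y + 5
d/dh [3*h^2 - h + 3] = 6*h - 1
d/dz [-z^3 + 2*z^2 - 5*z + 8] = -3*z^2 + 4*z - 5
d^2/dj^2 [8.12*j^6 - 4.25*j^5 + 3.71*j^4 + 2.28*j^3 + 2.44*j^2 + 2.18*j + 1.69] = 243.6*j^4 - 85.0*j^3 + 44.52*j^2 + 13.68*j + 4.88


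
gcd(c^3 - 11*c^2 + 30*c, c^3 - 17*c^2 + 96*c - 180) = c^2 - 11*c + 30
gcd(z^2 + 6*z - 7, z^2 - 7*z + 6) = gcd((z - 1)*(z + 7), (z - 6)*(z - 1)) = z - 1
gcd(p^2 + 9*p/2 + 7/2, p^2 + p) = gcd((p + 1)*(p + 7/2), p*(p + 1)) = p + 1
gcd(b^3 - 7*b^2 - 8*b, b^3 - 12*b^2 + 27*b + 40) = b^2 - 7*b - 8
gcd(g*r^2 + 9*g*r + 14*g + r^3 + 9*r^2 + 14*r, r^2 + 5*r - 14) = r + 7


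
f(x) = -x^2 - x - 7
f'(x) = -2*x - 1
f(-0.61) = -6.76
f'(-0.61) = 0.22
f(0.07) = -7.07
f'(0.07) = -1.14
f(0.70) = -8.19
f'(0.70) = -2.40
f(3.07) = -19.49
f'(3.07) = -7.14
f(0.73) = -8.26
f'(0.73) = -2.46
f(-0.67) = -6.78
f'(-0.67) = 0.34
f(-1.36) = -7.49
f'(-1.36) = 1.72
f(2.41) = -15.22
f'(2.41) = -5.82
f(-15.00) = -217.00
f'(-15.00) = 29.00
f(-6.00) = -37.00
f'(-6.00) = 11.00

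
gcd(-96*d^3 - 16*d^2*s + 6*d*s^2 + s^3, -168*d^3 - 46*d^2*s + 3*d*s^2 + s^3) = 24*d^2 + 10*d*s + s^2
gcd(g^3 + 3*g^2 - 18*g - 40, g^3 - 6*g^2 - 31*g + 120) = g + 5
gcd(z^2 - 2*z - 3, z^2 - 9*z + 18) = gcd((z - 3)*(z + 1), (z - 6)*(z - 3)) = z - 3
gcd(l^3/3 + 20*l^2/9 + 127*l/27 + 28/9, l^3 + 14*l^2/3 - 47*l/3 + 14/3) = 1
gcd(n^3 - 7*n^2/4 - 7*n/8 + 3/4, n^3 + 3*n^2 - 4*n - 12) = n - 2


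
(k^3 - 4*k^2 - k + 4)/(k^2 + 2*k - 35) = (k^3 - 4*k^2 - k + 4)/(k^2 + 2*k - 35)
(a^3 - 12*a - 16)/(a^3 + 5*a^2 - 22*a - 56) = (a + 2)/(a + 7)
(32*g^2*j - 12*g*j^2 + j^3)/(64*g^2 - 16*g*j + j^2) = j*(4*g - j)/(8*g - j)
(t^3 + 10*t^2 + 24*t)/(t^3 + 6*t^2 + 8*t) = (t + 6)/(t + 2)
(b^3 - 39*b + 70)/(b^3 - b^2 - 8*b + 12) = (b^2 + 2*b - 35)/(b^2 + b - 6)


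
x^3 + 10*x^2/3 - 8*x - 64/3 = (x - 8/3)*(x + 2)*(x + 4)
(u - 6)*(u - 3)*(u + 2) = u^3 - 7*u^2 + 36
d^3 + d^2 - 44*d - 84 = (d - 7)*(d + 2)*(d + 6)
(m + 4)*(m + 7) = m^2 + 11*m + 28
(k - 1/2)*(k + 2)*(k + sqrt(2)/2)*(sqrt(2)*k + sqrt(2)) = sqrt(2)*k^4 + k^3 + 5*sqrt(2)*k^3/2 + sqrt(2)*k^2/2 + 5*k^2/2 - sqrt(2)*k + k/2 - 1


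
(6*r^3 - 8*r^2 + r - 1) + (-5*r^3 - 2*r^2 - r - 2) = r^3 - 10*r^2 - 3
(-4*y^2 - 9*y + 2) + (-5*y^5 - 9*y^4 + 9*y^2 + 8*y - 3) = -5*y^5 - 9*y^4 + 5*y^2 - y - 1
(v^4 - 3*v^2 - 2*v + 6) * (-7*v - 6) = -7*v^5 - 6*v^4 + 21*v^3 + 32*v^2 - 30*v - 36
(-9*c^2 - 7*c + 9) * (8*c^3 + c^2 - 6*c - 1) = -72*c^5 - 65*c^4 + 119*c^3 + 60*c^2 - 47*c - 9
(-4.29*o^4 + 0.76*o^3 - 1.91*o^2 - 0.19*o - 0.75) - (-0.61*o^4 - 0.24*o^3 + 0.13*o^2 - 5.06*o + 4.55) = -3.68*o^4 + 1.0*o^3 - 2.04*o^2 + 4.87*o - 5.3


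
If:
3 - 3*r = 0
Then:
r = 1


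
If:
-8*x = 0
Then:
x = 0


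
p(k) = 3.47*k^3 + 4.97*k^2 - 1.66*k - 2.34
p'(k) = 10.41*k^2 + 9.94*k - 1.66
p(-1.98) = -6.50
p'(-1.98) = 19.47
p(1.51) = 18.43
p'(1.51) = 37.09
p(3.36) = 179.82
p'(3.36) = 149.26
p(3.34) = 176.85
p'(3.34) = 147.67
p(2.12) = 49.54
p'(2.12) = 66.20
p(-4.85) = -273.25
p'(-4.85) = 195.00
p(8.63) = 2583.78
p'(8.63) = 859.43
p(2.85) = 113.63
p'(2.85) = 111.22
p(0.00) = -2.34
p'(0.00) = -1.66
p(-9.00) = -2114.46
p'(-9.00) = 752.09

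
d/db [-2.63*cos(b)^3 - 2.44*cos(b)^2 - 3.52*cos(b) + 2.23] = (7.89*cos(b)^2 + 4.88*cos(b) + 3.52)*sin(b)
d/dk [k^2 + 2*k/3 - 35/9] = 2*k + 2/3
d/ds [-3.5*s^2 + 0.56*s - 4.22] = 0.56 - 7.0*s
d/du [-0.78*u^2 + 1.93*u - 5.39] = 1.93 - 1.56*u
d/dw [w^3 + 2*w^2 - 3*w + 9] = 3*w^2 + 4*w - 3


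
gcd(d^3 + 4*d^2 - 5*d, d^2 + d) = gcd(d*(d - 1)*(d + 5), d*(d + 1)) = d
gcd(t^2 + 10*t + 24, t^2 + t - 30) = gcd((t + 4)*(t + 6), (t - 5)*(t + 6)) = t + 6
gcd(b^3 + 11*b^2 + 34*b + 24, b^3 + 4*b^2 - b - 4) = b^2 + 5*b + 4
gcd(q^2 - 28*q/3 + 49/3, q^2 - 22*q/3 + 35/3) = q - 7/3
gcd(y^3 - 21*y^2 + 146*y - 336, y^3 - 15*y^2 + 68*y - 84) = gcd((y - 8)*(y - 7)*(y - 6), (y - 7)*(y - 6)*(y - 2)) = y^2 - 13*y + 42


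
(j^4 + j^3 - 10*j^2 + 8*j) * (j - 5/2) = j^5 - 3*j^4/2 - 25*j^3/2 + 33*j^2 - 20*j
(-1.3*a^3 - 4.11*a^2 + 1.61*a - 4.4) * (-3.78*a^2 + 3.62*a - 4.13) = 4.914*a^5 + 10.8298*a^4 - 15.595*a^3 + 39.4345*a^2 - 22.5773*a + 18.172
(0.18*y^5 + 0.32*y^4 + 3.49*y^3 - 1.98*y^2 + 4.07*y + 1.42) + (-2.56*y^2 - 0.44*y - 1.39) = 0.18*y^5 + 0.32*y^4 + 3.49*y^3 - 4.54*y^2 + 3.63*y + 0.03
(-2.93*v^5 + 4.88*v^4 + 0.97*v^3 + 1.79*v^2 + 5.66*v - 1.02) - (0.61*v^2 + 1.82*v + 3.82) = -2.93*v^5 + 4.88*v^4 + 0.97*v^3 + 1.18*v^2 + 3.84*v - 4.84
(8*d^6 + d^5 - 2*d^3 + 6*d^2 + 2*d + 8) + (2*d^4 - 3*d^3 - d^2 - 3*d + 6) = 8*d^6 + d^5 + 2*d^4 - 5*d^3 + 5*d^2 - d + 14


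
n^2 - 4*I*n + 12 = (n - 6*I)*(n + 2*I)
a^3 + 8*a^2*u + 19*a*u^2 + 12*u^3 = (a + u)*(a + 3*u)*(a + 4*u)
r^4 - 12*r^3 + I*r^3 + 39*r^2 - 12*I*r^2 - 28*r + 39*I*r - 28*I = (r - 7)*(r - 4)*(r - 1)*(r + I)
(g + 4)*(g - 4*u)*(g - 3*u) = g^3 - 7*g^2*u + 4*g^2 + 12*g*u^2 - 28*g*u + 48*u^2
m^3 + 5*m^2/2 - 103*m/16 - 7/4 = (m - 7/4)*(m + 1/4)*(m + 4)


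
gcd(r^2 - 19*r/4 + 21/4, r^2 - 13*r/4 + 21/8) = r - 7/4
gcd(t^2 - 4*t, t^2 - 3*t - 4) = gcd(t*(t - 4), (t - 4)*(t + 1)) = t - 4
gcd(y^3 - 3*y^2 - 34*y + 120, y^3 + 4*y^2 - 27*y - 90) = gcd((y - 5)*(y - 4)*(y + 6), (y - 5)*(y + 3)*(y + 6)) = y^2 + y - 30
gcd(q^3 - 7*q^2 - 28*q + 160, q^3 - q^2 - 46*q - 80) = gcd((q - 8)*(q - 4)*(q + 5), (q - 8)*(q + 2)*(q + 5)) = q^2 - 3*q - 40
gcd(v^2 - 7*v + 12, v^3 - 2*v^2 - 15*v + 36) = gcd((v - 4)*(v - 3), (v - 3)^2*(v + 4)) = v - 3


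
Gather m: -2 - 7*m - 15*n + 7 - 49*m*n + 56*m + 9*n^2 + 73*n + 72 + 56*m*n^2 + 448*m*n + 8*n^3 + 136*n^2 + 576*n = m*(56*n^2 + 399*n + 49) + 8*n^3 + 145*n^2 + 634*n + 77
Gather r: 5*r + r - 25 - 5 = 6*r - 30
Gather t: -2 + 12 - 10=0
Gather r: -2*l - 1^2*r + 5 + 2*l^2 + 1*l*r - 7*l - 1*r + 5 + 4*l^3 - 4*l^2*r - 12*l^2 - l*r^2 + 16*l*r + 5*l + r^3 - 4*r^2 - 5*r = 4*l^3 - 10*l^2 - 4*l + r^3 + r^2*(-l - 4) + r*(-4*l^2 + 17*l - 7) + 10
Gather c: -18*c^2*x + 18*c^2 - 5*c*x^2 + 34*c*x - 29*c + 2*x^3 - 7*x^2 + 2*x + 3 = c^2*(18 - 18*x) + c*(-5*x^2 + 34*x - 29) + 2*x^3 - 7*x^2 + 2*x + 3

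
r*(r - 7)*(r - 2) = r^3 - 9*r^2 + 14*r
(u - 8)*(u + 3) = u^2 - 5*u - 24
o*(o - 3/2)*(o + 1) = o^3 - o^2/2 - 3*o/2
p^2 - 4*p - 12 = (p - 6)*(p + 2)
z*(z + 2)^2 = z^3 + 4*z^2 + 4*z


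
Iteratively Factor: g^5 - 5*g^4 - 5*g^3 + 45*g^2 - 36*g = (g + 3)*(g^4 - 8*g^3 + 19*g^2 - 12*g) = (g - 1)*(g + 3)*(g^3 - 7*g^2 + 12*g) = (g - 3)*(g - 1)*(g + 3)*(g^2 - 4*g) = g*(g - 3)*(g - 1)*(g + 3)*(g - 4)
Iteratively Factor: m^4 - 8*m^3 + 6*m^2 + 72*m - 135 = (m + 3)*(m^3 - 11*m^2 + 39*m - 45) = (m - 5)*(m + 3)*(m^2 - 6*m + 9) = (m - 5)*(m - 3)*(m + 3)*(m - 3)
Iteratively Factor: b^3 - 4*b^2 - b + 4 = (b - 4)*(b^2 - 1) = (b - 4)*(b + 1)*(b - 1)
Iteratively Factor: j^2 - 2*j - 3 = (j + 1)*(j - 3)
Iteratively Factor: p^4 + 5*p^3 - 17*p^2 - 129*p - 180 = (p + 3)*(p^3 + 2*p^2 - 23*p - 60) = (p - 5)*(p + 3)*(p^2 + 7*p + 12) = (p - 5)*(p + 3)*(p + 4)*(p + 3)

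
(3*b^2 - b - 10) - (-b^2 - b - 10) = 4*b^2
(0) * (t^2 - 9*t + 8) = 0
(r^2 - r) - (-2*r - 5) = r^2 + r + 5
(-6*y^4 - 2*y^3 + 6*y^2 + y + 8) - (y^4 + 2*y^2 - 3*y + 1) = -7*y^4 - 2*y^3 + 4*y^2 + 4*y + 7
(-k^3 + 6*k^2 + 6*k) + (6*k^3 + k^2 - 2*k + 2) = 5*k^3 + 7*k^2 + 4*k + 2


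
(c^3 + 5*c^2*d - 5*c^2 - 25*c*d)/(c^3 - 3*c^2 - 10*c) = (c + 5*d)/(c + 2)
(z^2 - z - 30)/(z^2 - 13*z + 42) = (z + 5)/(z - 7)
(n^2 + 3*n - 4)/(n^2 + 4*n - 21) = (n^2 + 3*n - 4)/(n^2 + 4*n - 21)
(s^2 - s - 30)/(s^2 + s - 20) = (s - 6)/(s - 4)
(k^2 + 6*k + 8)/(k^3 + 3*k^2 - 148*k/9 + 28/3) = 9*(k^2 + 6*k + 8)/(9*k^3 + 27*k^2 - 148*k + 84)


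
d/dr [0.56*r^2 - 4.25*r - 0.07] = 1.12*r - 4.25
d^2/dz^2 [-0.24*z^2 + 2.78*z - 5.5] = -0.480000000000000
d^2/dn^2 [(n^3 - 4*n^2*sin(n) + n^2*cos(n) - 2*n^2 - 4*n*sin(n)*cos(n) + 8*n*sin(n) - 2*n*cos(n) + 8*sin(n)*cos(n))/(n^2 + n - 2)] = (4*n^6*sin(n) - n^6*cos(n) + 8*n^5*sin(2*n) - 34*n^4*sin(n) - 17*n^4*cos(n) + 8*n^4*cos(2*n) + 34*n^3*sin(n) - 60*n^3*sin(2*n) - 24*n^3*cos(2*n) + 10*n^3 + 12*n^2*sin(n) + 40*n^2*sin(2*n) + 48*n^2*cos(n) - 48*n^2*cos(2*n) - 36*n^2 + 40*n*sin(n) + 96*n*sin(2*n) - 112*n*cos(n) + 64*n*cos(2*n) + 24*n + 16*sin(n) - 48*sin(2*n) + 64*cos(n) - 16)/(n^6 + 3*n^5 - 3*n^4 - 11*n^3 + 6*n^2 + 12*n - 8)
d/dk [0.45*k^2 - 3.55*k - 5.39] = 0.9*k - 3.55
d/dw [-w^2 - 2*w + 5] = -2*w - 2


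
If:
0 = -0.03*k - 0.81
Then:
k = -27.00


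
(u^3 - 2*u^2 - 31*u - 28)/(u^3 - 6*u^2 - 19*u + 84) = (u + 1)/(u - 3)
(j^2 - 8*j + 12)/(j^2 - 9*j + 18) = (j - 2)/(j - 3)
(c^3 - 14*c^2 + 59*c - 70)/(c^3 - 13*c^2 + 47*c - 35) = (c - 2)/(c - 1)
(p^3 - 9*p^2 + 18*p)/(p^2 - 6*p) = p - 3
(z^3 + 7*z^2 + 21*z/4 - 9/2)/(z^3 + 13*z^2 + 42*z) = (z^2 + z - 3/4)/(z*(z + 7))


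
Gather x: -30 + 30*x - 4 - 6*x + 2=24*x - 32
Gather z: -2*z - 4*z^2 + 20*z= -4*z^2 + 18*z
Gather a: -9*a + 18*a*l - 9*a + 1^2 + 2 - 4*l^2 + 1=a*(18*l - 18) - 4*l^2 + 4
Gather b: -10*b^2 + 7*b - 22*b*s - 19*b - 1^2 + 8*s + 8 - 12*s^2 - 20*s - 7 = -10*b^2 + b*(-22*s - 12) - 12*s^2 - 12*s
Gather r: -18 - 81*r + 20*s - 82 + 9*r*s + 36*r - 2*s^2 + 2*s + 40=r*(9*s - 45) - 2*s^2 + 22*s - 60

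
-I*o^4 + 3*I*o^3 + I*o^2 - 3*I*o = o*(o - 3)*(o - 1)*(-I*o - I)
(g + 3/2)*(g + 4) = g^2 + 11*g/2 + 6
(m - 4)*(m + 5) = m^2 + m - 20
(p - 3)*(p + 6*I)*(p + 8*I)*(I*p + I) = I*p^4 - 14*p^3 - 2*I*p^3 + 28*p^2 - 51*I*p^2 + 42*p + 96*I*p + 144*I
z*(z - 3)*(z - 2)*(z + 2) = z^4 - 3*z^3 - 4*z^2 + 12*z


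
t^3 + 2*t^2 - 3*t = t*(t - 1)*(t + 3)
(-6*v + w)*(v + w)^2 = -6*v^3 - 11*v^2*w - 4*v*w^2 + w^3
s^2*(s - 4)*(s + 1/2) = s^4 - 7*s^3/2 - 2*s^2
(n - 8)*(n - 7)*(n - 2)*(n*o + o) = n^4*o - 16*n^3*o + 69*n^2*o - 26*n*o - 112*o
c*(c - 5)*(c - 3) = c^3 - 8*c^2 + 15*c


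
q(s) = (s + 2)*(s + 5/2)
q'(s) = 2*s + 9/2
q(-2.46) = -0.02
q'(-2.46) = -0.42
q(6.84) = 82.57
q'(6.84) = 18.18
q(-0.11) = 4.52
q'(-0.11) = 4.28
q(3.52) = 33.23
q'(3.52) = 11.54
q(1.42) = 13.41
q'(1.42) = 7.34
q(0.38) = 6.85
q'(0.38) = 5.26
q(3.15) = 29.10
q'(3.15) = 10.80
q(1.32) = 12.68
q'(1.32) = 7.14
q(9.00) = 126.50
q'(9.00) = 22.50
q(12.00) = 203.00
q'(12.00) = 28.50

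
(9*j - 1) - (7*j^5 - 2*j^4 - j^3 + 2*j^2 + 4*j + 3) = -7*j^5 + 2*j^4 + j^3 - 2*j^2 + 5*j - 4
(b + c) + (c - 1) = b + 2*c - 1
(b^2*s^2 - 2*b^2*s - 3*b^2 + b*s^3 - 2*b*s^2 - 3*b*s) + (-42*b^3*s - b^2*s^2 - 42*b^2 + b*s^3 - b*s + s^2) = -42*b^3*s - 2*b^2*s - 45*b^2 + 2*b*s^3 - 2*b*s^2 - 4*b*s + s^2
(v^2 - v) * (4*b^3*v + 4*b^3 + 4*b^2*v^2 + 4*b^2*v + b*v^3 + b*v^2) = 4*b^3*v^3 - 4*b^3*v + 4*b^2*v^4 - 4*b^2*v^2 + b*v^5 - b*v^3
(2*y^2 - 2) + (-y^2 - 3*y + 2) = y^2 - 3*y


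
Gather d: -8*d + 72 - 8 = 64 - 8*d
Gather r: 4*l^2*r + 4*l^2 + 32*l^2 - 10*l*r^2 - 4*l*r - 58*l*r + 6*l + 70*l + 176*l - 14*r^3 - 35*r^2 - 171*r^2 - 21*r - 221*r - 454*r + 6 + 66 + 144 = 36*l^2 + 252*l - 14*r^3 + r^2*(-10*l - 206) + r*(4*l^2 - 62*l - 696) + 216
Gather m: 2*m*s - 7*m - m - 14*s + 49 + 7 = m*(2*s - 8) - 14*s + 56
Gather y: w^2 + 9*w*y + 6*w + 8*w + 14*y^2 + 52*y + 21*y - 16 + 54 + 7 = w^2 + 14*w + 14*y^2 + y*(9*w + 73) + 45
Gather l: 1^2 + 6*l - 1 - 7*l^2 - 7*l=-7*l^2 - l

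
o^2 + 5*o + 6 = (o + 2)*(o + 3)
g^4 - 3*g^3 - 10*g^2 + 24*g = g*(g - 4)*(g - 2)*(g + 3)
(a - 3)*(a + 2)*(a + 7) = a^3 + 6*a^2 - 13*a - 42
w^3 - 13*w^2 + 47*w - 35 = (w - 7)*(w - 5)*(w - 1)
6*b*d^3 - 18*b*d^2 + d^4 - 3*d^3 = d^2*(6*b + d)*(d - 3)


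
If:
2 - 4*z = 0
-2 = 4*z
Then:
No Solution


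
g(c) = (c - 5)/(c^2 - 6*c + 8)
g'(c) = (6 - 2*c)*(c - 5)/(c^2 - 6*c + 8)^2 + 1/(c^2 - 6*c + 8)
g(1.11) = -1.51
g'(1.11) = -1.83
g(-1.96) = -0.29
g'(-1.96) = -0.08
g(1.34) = -2.08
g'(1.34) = -3.37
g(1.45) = -2.53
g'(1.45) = -4.88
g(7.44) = 0.13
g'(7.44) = -0.01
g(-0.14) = -0.58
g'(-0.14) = -0.30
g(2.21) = 7.42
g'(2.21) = -33.86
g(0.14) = -0.68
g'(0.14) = -0.40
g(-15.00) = -0.06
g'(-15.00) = 0.00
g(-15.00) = -0.06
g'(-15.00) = 0.00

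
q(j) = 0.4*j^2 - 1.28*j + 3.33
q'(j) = 0.8*j - 1.28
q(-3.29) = 11.87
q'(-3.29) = -3.91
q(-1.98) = 7.43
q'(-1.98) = -2.86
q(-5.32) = 21.46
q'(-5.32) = -5.54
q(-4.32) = 16.32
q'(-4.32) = -4.74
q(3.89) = 4.40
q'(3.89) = 1.83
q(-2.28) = 8.33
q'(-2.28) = -3.10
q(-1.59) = 6.38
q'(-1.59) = -2.55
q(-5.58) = 22.93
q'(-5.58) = -5.74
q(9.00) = 24.21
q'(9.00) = 5.92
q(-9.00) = 47.25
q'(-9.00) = -8.48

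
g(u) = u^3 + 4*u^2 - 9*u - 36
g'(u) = 3*u^2 + 8*u - 9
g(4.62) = 106.41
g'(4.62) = 91.99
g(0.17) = -37.41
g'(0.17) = -7.55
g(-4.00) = 0.00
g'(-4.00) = 7.00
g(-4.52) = -5.94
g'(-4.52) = 16.13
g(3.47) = 22.72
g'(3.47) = 54.88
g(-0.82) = -26.48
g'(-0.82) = -13.54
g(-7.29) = -145.23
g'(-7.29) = 92.11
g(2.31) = -23.12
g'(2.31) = 25.49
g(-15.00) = -2376.00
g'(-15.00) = 546.00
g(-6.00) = -54.00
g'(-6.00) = 51.00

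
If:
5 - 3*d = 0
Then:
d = 5/3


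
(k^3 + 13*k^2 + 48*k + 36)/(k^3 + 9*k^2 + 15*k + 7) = (k^2 + 12*k + 36)/(k^2 + 8*k + 7)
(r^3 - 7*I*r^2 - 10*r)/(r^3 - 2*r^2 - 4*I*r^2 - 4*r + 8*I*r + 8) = r*(r - 5*I)/(r^2 - 2*r*(1 + I) + 4*I)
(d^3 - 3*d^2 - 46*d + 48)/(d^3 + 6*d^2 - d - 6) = (d - 8)/(d + 1)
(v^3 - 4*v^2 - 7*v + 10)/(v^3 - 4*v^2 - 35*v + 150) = (v^2 + v - 2)/(v^2 + v - 30)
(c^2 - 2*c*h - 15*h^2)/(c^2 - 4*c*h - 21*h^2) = (c - 5*h)/(c - 7*h)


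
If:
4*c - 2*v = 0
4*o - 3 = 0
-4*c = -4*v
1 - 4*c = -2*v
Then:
No Solution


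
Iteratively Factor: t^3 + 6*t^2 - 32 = (t + 4)*(t^2 + 2*t - 8) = (t - 2)*(t + 4)*(t + 4)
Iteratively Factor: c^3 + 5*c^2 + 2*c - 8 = (c + 2)*(c^2 + 3*c - 4) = (c - 1)*(c + 2)*(c + 4)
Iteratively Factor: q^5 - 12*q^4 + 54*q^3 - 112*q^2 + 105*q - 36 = (q - 4)*(q^4 - 8*q^3 + 22*q^2 - 24*q + 9) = (q - 4)*(q - 3)*(q^3 - 5*q^2 + 7*q - 3) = (q - 4)*(q - 3)*(q - 1)*(q^2 - 4*q + 3) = (q - 4)*(q - 3)^2*(q - 1)*(q - 1)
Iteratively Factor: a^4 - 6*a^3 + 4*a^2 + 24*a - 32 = (a + 2)*(a^3 - 8*a^2 + 20*a - 16) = (a - 4)*(a + 2)*(a^2 - 4*a + 4) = (a - 4)*(a - 2)*(a + 2)*(a - 2)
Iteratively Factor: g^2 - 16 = (g - 4)*(g + 4)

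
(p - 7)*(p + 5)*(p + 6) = p^3 + 4*p^2 - 47*p - 210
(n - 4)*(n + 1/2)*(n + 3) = n^3 - n^2/2 - 25*n/2 - 6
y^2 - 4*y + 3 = (y - 3)*(y - 1)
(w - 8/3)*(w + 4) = w^2 + 4*w/3 - 32/3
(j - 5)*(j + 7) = j^2 + 2*j - 35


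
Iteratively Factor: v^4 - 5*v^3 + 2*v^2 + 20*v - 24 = (v - 2)*(v^3 - 3*v^2 - 4*v + 12) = (v - 3)*(v - 2)*(v^2 - 4) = (v - 3)*(v - 2)*(v + 2)*(v - 2)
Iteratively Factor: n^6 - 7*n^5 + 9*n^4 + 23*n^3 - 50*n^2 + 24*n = (n - 3)*(n^5 - 4*n^4 - 3*n^3 + 14*n^2 - 8*n) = (n - 3)*(n - 1)*(n^4 - 3*n^3 - 6*n^2 + 8*n) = (n - 3)*(n - 1)^2*(n^3 - 2*n^2 - 8*n) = n*(n - 3)*(n - 1)^2*(n^2 - 2*n - 8) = n*(n - 4)*(n - 3)*(n - 1)^2*(n + 2)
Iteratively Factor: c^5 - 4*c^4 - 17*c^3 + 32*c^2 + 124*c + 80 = (c - 4)*(c^4 - 17*c^2 - 36*c - 20) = (c - 4)*(c + 2)*(c^3 - 2*c^2 - 13*c - 10) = (c - 4)*(c + 1)*(c + 2)*(c^2 - 3*c - 10) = (c - 5)*(c - 4)*(c + 1)*(c + 2)*(c + 2)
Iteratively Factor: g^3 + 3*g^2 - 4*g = (g)*(g^2 + 3*g - 4) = g*(g - 1)*(g + 4)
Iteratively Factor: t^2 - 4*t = (t)*(t - 4)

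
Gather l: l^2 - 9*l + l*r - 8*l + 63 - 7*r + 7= l^2 + l*(r - 17) - 7*r + 70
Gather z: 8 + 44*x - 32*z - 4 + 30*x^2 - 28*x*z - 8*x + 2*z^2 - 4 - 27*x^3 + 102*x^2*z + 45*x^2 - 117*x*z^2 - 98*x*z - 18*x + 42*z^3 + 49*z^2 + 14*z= -27*x^3 + 75*x^2 + 18*x + 42*z^3 + z^2*(51 - 117*x) + z*(102*x^2 - 126*x - 18)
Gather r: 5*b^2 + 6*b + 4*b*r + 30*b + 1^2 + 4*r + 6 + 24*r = 5*b^2 + 36*b + r*(4*b + 28) + 7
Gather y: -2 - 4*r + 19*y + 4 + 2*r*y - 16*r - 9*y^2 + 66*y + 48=-20*r - 9*y^2 + y*(2*r + 85) + 50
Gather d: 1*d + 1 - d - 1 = 0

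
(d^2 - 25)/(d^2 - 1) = (d^2 - 25)/(d^2 - 1)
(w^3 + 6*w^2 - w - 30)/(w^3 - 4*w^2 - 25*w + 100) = (w^2 + w - 6)/(w^2 - 9*w + 20)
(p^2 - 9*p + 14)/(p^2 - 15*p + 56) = (p - 2)/(p - 8)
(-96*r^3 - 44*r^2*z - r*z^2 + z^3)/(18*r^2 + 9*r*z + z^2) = (-32*r^2 - 4*r*z + z^2)/(6*r + z)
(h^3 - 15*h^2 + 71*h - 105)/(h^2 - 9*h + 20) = (h^2 - 10*h + 21)/(h - 4)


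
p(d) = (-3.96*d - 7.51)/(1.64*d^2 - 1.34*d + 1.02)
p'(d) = (1.34 - 3.28*d)*(-3.96*d - 7.51)/(1.64*d^2 - 1.34*d + 1.02)^2 - 3.96/(1.64*d^2 - 1.34*d + 1.02)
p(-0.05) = -6.70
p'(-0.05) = -12.87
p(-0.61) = -2.08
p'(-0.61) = -4.46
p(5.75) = -0.64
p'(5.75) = 0.15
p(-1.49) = -0.24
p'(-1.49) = -0.82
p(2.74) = -1.90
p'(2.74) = 1.09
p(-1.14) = -0.64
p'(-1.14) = -1.54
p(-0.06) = -6.57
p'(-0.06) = -12.71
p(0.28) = -11.14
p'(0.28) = -11.20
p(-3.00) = 0.22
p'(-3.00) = -0.08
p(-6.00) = 0.24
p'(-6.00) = 0.02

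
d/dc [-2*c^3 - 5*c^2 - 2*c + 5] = -6*c^2 - 10*c - 2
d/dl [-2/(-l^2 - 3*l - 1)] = 2*(-2*l - 3)/(l^2 + 3*l + 1)^2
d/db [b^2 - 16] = 2*b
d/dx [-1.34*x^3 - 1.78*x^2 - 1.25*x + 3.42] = -4.02*x^2 - 3.56*x - 1.25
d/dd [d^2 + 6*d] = 2*d + 6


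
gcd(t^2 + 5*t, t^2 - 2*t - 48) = 1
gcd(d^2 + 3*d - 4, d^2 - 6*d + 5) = d - 1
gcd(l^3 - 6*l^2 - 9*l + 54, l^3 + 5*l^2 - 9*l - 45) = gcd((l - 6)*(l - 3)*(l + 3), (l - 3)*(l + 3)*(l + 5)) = l^2 - 9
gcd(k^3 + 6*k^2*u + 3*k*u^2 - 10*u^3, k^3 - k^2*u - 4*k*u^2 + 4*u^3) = -k^2 - k*u + 2*u^2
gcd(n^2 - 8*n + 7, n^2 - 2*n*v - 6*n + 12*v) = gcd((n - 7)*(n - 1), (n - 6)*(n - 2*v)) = 1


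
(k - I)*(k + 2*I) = k^2 + I*k + 2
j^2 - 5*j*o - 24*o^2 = (j - 8*o)*(j + 3*o)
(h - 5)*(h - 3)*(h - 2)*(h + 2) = h^4 - 8*h^3 + 11*h^2 + 32*h - 60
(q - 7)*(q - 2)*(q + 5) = q^3 - 4*q^2 - 31*q + 70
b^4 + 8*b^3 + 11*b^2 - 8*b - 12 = (b - 1)*(b + 1)*(b + 2)*(b + 6)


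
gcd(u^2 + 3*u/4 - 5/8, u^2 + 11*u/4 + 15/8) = u + 5/4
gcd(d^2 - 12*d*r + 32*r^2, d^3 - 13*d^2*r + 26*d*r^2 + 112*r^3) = -d + 8*r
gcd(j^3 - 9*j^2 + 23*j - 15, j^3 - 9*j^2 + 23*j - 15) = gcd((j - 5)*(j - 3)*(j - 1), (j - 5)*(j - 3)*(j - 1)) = j^3 - 9*j^2 + 23*j - 15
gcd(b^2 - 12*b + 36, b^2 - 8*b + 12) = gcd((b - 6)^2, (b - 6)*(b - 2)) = b - 6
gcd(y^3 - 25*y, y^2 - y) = y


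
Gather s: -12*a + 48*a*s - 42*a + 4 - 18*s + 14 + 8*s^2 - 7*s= -54*a + 8*s^2 + s*(48*a - 25) + 18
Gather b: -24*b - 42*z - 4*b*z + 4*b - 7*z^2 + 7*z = b*(-4*z - 20) - 7*z^2 - 35*z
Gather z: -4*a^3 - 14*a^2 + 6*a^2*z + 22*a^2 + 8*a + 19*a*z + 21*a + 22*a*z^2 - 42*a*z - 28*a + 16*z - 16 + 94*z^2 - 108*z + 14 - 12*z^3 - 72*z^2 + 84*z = -4*a^3 + 8*a^2 + a - 12*z^3 + z^2*(22*a + 22) + z*(6*a^2 - 23*a - 8) - 2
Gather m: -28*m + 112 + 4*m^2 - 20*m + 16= 4*m^2 - 48*m + 128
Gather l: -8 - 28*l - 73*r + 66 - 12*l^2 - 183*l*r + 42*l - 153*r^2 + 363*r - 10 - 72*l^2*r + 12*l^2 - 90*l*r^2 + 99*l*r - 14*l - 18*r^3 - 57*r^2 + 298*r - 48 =-72*l^2*r + l*(-90*r^2 - 84*r) - 18*r^3 - 210*r^2 + 588*r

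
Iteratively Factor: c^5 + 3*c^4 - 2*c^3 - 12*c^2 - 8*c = (c)*(c^4 + 3*c^3 - 2*c^2 - 12*c - 8) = c*(c + 1)*(c^3 + 2*c^2 - 4*c - 8) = c*(c + 1)*(c + 2)*(c^2 - 4) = c*(c + 1)*(c + 2)^2*(c - 2)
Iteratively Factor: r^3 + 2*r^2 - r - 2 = (r - 1)*(r^2 + 3*r + 2) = (r - 1)*(r + 2)*(r + 1)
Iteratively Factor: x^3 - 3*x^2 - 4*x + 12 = (x - 2)*(x^2 - x - 6) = (x - 2)*(x + 2)*(x - 3)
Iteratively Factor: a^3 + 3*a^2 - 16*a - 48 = (a - 4)*(a^2 + 7*a + 12) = (a - 4)*(a + 4)*(a + 3)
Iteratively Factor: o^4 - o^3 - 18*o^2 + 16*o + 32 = (o - 2)*(o^3 + o^2 - 16*o - 16) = (o - 4)*(o - 2)*(o^2 + 5*o + 4) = (o - 4)*(o - 2)*(o + 1)*(o + 4)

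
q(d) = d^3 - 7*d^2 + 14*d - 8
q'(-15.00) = 899.00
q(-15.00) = -5168.00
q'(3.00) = -1.00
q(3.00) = -2.00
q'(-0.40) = 20.08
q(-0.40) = -14.78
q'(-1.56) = 43.14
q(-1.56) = -50.67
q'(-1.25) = 36.19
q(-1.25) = -38.39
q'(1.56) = -0.54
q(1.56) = 0.60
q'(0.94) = 3.49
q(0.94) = -0.19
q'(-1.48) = 41.29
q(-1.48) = -47.29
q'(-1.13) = 33.65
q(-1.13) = -34.20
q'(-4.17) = 124.55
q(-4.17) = -260.61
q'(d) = 3*d^2 - 14*d + 14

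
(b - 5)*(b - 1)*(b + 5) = b^3 - b^2 - 25*b + 25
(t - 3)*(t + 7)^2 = t^3 + 11*t^2 + 7*t - 147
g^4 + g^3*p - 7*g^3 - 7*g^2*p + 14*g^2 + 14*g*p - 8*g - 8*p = (g - 4)*(g - 2)*(g - 1)*(g + p)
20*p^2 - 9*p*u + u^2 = (-5*p + u)*(-4*p + u)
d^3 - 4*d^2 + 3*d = d*(d - 3)*(d - 1)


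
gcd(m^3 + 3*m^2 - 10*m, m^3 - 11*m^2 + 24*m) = m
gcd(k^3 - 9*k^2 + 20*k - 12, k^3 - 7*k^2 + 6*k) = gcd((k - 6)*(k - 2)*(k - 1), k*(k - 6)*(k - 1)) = k^2 - 7*k + 6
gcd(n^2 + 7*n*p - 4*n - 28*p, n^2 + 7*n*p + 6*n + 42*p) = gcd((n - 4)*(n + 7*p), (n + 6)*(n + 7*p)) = n + 7*p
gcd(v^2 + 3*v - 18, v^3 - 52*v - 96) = v + 6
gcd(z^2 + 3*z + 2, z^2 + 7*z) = 1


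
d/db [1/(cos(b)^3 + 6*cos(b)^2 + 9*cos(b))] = 3*(sin(b)/cos(b)^2 + tan(b))/(cos(b) + 3)^3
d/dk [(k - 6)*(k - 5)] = 2*k - 11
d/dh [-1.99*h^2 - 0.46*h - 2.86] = -3.98*h - 0.46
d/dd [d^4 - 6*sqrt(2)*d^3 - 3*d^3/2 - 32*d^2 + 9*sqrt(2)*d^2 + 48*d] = 4*d^3 - 18*sqrt(2)*d^2 - 9*d^2/2 - 64*d + 18*sqrt(2)*d + 48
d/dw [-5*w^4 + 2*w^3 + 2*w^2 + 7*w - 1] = -20*w^3 + 6*w^2 + 4*w + 7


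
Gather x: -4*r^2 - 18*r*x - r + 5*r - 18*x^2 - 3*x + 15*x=-4*r^2 + 4*r - 18*x^2 + x*(12 - 18*r)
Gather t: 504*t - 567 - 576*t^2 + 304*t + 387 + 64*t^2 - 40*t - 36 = -512*t^2 + 768*t - 216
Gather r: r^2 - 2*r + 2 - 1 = r^2 - 2*r + 1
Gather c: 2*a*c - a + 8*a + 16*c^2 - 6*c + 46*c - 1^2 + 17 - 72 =7*a + 16*c^2 + c*(2*a + 40) - 56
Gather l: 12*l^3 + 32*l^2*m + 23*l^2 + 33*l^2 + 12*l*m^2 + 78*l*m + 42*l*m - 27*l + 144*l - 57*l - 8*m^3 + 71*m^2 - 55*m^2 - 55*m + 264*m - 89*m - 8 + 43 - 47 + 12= 12*l^3 + l^2*(32*m + 56) + l*(12*m^2 + 120*m + 60) - 8*m^3 + 16*m^2 + 120*m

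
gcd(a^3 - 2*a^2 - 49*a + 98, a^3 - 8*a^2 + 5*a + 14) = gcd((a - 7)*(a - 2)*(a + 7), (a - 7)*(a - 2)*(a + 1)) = a^2 - 9*a + 14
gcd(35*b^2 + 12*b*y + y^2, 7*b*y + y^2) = 7*b + y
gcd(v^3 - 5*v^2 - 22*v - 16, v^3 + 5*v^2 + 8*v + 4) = v^2 + 3*v + 2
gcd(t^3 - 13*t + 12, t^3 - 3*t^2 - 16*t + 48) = t^2 + t - 12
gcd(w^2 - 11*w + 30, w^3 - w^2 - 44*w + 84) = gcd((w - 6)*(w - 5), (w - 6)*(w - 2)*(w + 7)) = w - 6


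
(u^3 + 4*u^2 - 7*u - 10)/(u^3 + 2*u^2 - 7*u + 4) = (u^3 + 4*u^2 - 7*u - 10)/(u^3 + 2*u^2 - 7*u + 4)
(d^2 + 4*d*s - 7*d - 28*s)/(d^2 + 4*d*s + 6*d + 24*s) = (d - 7)/(d + 6)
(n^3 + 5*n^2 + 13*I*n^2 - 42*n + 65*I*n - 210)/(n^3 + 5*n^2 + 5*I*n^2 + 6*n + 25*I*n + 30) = (n + 7*I)/(n - I)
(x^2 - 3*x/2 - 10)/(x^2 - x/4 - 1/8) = 4*(-2*x^2 + 3*x + 20)/(-8*x^2 + 2*x + 1)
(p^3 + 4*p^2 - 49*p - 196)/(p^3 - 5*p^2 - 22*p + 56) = (p + 7)/(p - 2)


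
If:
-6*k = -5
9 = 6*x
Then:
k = 5/6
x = 3/2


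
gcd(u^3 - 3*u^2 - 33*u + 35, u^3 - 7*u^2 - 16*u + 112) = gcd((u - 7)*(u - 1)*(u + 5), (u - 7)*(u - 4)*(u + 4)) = u - 7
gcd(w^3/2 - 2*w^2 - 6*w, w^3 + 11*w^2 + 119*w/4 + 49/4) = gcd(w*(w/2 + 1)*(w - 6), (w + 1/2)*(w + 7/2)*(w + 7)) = 1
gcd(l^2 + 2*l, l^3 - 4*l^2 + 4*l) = l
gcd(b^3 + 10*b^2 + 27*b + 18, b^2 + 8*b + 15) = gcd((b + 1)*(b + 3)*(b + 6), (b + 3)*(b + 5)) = b + 3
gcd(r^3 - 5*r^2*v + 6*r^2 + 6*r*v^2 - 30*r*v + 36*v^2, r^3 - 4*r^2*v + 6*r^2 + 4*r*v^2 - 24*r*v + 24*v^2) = r^2 - 2*r*v + 6*r - 12*v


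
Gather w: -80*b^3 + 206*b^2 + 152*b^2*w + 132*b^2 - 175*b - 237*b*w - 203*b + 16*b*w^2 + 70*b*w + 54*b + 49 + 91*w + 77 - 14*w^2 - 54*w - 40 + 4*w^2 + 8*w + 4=-80*b^3 + 338*b^2 - 324*b + w^2*(16*b - 10) + w*(152*b^2 - 167*b + 45) + 90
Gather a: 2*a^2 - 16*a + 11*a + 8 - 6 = 2*a^2 - 5*a + 2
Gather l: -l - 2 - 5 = -l - 7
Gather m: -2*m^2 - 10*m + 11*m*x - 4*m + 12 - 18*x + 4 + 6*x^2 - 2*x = -2*m^2 + m*(11*x - 14) + 6*x^2 - 20*x + 16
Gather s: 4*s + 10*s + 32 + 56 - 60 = 14*s + 28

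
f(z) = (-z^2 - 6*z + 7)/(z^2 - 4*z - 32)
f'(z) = (4 - 2*z)*(-z^2 - 6*z + 7)/(z^2 - 4*z - 32)^2 + (-2*z - 6)/(z^2 - 4*z - 32)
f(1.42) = 0.10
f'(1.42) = 0.24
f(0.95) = -0.01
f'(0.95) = 0.23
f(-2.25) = -0.86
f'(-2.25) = 0.49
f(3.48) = 0.77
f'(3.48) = 0.45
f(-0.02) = -0.22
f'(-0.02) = 0.21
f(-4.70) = 1.47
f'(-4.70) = 2.61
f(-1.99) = -0.75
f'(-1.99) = 0.40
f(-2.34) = -0.91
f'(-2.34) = 0.54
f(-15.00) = -0.51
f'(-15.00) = 0.03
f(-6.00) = 0.25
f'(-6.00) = 0.36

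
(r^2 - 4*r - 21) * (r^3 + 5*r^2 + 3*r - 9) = r^5 + r^4 - 38*r^3 - 126*r^2 - 27*r + 189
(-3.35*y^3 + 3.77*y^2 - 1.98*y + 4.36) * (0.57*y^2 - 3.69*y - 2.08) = -1.9095*y^5 + 14.5104*y^4 - 8.0719*y^3 + 1.9498*y^2 - 11.97*y - 9.0688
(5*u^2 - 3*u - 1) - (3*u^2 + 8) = 2*u^2 - 3*u - 9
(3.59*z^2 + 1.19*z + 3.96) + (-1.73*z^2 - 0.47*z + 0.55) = 1.86*z^2 + 0.72*z + 4.51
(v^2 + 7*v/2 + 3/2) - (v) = v^2 + 5*v/2 + 3/2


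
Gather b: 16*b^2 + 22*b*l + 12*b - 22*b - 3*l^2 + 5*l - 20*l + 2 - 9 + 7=16*b^2 + b*(22*l - 10) - 3*l^2 - 15*l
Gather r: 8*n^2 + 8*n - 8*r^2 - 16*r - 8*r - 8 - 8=8*n^2 + 8*n - 8*r^2 - 24*r - 16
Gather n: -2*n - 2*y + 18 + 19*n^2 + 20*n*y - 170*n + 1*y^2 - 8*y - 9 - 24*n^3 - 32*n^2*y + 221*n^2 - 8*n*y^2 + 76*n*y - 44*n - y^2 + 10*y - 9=-24*n^3 + n^2*(240 - 32*y) + n*(-8*y^2 + 96*y - 216)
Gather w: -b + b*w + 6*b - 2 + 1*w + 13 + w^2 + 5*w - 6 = 5*b + w^2 + w*(b + 6) + 5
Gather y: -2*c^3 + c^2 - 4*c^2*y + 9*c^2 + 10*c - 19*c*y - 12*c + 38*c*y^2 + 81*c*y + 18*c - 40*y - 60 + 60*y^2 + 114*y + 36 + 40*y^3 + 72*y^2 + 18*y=-2*c^3 + 10*c^2 + 16*c + 40*y^3 + y^2*(38*c + 132) + y*(-4*c^2 + 62*c + 92) - 24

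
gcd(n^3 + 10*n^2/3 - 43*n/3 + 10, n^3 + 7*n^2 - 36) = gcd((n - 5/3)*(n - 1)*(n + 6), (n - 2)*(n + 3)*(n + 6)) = n + 6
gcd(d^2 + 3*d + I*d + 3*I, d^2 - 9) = d + 3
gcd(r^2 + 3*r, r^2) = r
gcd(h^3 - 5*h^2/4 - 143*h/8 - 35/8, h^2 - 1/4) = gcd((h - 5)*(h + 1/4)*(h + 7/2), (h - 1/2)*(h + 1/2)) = 1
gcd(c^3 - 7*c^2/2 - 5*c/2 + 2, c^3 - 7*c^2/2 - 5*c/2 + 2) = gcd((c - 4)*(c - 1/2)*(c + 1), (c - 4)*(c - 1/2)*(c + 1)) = c^3 - 7*c^2/2 - 5*c/2 + 2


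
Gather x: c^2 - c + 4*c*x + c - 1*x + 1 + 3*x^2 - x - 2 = c^2 + 3*x^2 + x*(4*c - 2) - 1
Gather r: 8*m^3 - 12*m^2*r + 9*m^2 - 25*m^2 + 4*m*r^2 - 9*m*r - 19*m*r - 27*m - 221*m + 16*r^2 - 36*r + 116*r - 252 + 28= 8*m^3 - 16*m^2 - 248*m + r^2*(4*m + 16) + r*(-12*m^2 - 28*m + 80) - 224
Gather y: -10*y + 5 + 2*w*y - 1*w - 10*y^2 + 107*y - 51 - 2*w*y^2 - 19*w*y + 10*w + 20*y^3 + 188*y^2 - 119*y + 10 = 9*w + 20*y^3 + y^2*(178 - 2*w) + y*(-17*w - 22) - 36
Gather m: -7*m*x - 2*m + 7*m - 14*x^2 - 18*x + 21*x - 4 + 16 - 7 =m*(5 - 7*x) - 14*x^2 + 3*x + 5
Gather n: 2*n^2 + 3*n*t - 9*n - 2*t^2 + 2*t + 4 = 2*n^2 + n*(3*t - 9) - 2*t^2 + 2*t + 4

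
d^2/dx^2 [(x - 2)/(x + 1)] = -6/(x + 1)^3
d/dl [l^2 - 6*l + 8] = 2*l - 6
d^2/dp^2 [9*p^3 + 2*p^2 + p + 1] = 54*p + 4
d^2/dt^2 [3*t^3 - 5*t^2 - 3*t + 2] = 18*t - 10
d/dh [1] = 0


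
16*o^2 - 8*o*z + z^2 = (-4*o + z)^2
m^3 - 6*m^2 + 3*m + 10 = (m - 5)*(m - 2)*(m + 1)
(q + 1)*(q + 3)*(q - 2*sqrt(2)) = q^3 - 2*sqrt(2)*q^2 + 4*q^2 - 8*sqrt(2)*q + 3*q - 6*sqrt(2)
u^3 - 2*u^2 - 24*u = u*(u - 6)*(u + 4)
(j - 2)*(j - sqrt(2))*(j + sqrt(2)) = j^3 - 2*j^2 - 2*j + 4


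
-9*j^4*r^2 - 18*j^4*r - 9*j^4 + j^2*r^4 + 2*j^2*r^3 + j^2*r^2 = (-3*j + r)*(3*j + r)*(j*r + j)^2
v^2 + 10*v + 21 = (v + 3)*(v + 7)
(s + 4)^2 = s^2 + 8*s + 16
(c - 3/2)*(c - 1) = c^2 - 5*c/2 + 3/2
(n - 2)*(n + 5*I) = n^2 - 2*n + 5*I*n - 10*I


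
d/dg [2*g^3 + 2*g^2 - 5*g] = 6*g^2 + 4*g - 5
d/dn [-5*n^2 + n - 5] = 1 - 10*n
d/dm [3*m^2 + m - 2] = 6*m + 1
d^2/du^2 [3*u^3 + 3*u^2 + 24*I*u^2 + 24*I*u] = 18*u + 6 + 48*I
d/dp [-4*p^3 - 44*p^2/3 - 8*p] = -12*p^2 - 88*p/3 - 8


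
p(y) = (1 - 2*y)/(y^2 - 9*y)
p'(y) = (1 - 2*y)*(9 - 2*y)/(y^2 - 9*y)^2 - 2/(y^2 - 9*y)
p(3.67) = 0.32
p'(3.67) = 0.07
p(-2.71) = 0.20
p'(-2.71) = 0.03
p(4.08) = 0.36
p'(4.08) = 0.08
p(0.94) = 0.12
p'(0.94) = 0.15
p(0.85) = 0.10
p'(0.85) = 0.18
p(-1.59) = 0.25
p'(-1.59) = 0.06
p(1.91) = 0.21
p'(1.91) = 0.07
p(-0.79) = 0.33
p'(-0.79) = 0.20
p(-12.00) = 0.10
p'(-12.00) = 0.01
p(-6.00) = 0.14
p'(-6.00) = 0.01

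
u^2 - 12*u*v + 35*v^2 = (u - 7*v)*(u - 5*v)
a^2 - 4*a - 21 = (a - 7)*(a + 3)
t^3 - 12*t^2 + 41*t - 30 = (t - 6)*(t - 5)*(t - 1)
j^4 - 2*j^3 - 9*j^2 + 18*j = j*(j - 3)*(j - 2)*(j + 3)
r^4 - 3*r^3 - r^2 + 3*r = r*(r - 3)*(r - 1)*(r + 1)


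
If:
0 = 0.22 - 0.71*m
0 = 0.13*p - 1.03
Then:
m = 0.31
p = 7.92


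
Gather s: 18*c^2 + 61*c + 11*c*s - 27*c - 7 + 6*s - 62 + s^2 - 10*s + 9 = 18*c^2 + 34*c + s^2 + s*(11*c - 4) - 60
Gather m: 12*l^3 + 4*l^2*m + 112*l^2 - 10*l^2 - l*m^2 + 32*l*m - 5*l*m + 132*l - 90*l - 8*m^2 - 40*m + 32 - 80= 12*l^3 + 102*l^2 + 42*l + m^2*(-l - 8) + m*(4*l^2 + 27*l - 40) - 48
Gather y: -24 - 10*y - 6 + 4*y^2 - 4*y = 4*y^2 - 14*y - 30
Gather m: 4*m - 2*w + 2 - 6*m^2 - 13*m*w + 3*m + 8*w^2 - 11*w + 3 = -6*m^2 + m*(7 - 13*w) + 8*w^2 - 13*w + 5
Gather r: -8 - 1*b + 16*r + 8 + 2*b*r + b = r*(2*b + 16)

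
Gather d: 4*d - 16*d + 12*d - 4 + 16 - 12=0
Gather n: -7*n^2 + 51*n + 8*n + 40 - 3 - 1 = -7*n^2 + 59*n + 36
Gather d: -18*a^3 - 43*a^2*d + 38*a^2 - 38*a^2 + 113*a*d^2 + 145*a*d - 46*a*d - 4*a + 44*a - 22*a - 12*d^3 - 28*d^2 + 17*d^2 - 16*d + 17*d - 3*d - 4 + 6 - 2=-18*a^3 + 18*a - 12*d^3 + d^2*(113*a - 11) + d*(-43*a^2 + 99*a - 2)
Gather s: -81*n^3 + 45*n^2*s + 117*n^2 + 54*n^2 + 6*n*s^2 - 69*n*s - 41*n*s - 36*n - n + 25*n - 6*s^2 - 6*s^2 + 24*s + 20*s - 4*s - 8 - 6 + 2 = -81*n^3 + 171*n^2 - 12*n + s^2*(6*n - 12) + s*(45*n^2 - 110*n + 40) - 12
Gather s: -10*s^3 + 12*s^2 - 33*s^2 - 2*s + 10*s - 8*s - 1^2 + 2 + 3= -10*s^3 - 21*s^2 + 4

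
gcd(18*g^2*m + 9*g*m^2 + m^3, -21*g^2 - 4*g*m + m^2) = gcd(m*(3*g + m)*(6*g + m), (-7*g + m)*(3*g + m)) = 3*g + m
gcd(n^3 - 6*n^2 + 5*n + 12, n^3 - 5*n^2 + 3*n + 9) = n^2 - 2*n - 3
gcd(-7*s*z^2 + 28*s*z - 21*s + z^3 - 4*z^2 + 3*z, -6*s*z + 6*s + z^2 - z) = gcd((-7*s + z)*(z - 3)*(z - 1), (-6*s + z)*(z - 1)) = z - 1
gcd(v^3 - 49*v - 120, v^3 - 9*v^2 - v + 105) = v + 3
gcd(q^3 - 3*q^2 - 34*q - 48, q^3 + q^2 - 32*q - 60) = q + 2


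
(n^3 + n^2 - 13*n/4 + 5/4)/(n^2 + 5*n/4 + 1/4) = (4*n^3 + 4*n^2 - 13*n + 5)/(4*n^2 + 5*n + 1)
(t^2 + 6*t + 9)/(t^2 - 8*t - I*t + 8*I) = (t^2 + 6*t + 9)/(t^2 - 8*t - I*t + 8*I)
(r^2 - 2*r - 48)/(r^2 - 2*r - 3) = (-r^2 + 2*r + 48)/(-r^2 + 2*r + 3)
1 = 1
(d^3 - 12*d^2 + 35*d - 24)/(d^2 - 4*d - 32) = (d^2 - 4*d + 3)/(d + 4)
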